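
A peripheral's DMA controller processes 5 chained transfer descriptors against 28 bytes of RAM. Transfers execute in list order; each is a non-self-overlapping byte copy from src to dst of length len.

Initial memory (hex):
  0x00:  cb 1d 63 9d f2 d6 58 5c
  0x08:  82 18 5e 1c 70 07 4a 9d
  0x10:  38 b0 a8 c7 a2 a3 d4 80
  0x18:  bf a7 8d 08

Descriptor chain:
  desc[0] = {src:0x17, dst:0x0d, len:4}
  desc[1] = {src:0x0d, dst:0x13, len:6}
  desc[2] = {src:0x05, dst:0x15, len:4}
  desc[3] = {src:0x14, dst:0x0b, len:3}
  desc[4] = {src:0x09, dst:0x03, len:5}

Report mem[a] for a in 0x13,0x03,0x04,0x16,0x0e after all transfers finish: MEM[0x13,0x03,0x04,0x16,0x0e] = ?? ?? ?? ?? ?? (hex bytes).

D0: mem[0x0d..0x10] <- [80 bf a7 8d]
D1: mem[0x13..0x18] <- [80 bf a7 8d b0 a8]
D2: mem[0x15..0x18] <- [d6 58 5c 82]
D3: mem[0x0b..0x0d] <- [bf d6 58]
D4: mem[0x03..0x07] <- [18 5e bf d6 58]
query mem[0x13]=0x80, mem[0x03]=0x18, mem[0x04]=0x5e, mem[0x16]=0x58, mem[0x0e]=0xbf

MEM[0x13,0x03,0x04,0x16,0x0e] = 80 18 5e 58 bf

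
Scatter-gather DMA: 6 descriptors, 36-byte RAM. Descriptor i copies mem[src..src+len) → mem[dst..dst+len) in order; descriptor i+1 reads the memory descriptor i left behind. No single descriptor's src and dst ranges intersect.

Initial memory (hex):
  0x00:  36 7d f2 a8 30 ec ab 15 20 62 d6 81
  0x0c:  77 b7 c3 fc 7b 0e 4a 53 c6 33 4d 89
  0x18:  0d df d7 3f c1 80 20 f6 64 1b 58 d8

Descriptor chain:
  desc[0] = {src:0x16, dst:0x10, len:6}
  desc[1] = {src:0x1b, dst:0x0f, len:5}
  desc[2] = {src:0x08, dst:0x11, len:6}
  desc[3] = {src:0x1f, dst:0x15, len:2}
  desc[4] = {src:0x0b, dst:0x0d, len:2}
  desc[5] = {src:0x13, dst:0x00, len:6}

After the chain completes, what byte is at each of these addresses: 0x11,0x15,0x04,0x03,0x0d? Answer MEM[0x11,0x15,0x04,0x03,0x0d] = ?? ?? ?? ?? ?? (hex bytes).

[0] 0x16->0x10 len=6 : 4d 89 0d df d7 3f
[1] 0x1b->0x0f len=5 : 3f c1 80 20 f6
[2] 0x08->0x11 len=6 : 20 62 d6 81 77 b7
[3] 0x1f->0x15 len=2 : f6 64
[4] 0x0b->0x0d len=2 : 81 77
[5] 0x13->0x00 len=6 : d6 81 f6 64 89 0d
query mem[0x11]=0x20, mem[0x15]=0xf6, mem[0x04]=0x89, mem[0x03]=0x64, mem[0x0d]=0x81

MEM[0x11,0x15,0x04,0x03,0x0d] = 20 f6 89 64 81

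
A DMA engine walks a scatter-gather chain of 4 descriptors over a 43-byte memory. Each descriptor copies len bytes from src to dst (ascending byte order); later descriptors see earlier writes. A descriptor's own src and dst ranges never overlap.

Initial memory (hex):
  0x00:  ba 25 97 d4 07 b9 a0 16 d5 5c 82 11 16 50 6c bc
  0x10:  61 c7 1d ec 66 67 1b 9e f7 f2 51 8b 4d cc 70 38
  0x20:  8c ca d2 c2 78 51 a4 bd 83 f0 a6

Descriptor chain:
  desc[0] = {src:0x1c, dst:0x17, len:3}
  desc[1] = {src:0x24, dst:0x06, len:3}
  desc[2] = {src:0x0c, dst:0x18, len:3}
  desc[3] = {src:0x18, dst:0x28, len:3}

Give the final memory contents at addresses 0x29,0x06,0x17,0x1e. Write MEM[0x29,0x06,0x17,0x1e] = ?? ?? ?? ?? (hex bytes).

D0: mem[0x17..0x19] <- [4d cc 70]
D1: mem[0x06..0x08] <- [78 51 a4]
D2: mem[0x18..0x1a] <- [16 50 6c]
D3: mem[0x28..0x2a] <- [16 50 6c]
query mem[0x29]=0x50, mem[0x06]=0x78, mem[0x17]=0x4d, mem[0x1e]=0x70

MEM[0x29,0x06,0x17,0x1e] = 50 78 4d 70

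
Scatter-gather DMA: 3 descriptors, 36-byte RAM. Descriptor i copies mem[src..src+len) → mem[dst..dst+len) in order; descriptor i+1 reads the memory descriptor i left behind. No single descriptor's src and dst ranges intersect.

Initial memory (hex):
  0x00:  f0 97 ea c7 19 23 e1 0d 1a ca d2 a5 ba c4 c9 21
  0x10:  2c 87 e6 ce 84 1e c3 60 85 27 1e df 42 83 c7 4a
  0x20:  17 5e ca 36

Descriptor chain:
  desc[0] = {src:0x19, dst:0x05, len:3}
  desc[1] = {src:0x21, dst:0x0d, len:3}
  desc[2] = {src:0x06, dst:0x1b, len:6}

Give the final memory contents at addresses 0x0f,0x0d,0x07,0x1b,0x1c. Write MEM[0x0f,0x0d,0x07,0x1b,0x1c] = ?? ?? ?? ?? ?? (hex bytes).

#0 dst[0x05+3] := {0x27,0x1e,0xdf}
#1 dst[0x0d+3] := {0x5e,0xca,0x36}
#2 dst[0x1b+6] := {0x1e,0xdf,0x1a,0xca,0xd2,0xa5}
query mem[0x0f]=0x36, mem[0x0d]=0x5e, mem[0x07]=0xdf, mem[0x1b]=0x1e, mem[0x1c]=0xdf

MEM[0x0f,0x0d,0x07,0x1b,0x1c] = 36 5e df 1e df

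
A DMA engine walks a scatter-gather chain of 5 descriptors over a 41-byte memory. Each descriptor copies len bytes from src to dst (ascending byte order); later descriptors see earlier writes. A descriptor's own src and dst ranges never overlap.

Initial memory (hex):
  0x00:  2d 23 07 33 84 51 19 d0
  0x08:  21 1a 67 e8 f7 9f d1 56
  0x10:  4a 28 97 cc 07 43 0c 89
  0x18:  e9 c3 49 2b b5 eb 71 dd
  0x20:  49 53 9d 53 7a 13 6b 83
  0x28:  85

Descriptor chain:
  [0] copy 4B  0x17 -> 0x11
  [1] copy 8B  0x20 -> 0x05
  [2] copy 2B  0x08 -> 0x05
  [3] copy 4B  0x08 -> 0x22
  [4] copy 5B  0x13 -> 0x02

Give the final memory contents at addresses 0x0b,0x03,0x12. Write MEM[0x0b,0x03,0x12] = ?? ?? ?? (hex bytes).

MEM[0x0b,0x03,0x12] = 6b 49 e9

D0: mem[0x11..0x14] <- [89 e9 c3 49]
D1: mem[0x05..0x0c] <- [49 53 9d 53 7a 13 6b 83]
D2: mem[0x05..0x06] <- [53 7a]
D3: mem[0x22..0x25] <- [53 7a 13 6b]
D4: mem[0x02..0x06] <- [c3 49 43 0c 89]
query mem[0x0b]=0x6b, mem[0x03]=0x49, mem[0x12]=0xe9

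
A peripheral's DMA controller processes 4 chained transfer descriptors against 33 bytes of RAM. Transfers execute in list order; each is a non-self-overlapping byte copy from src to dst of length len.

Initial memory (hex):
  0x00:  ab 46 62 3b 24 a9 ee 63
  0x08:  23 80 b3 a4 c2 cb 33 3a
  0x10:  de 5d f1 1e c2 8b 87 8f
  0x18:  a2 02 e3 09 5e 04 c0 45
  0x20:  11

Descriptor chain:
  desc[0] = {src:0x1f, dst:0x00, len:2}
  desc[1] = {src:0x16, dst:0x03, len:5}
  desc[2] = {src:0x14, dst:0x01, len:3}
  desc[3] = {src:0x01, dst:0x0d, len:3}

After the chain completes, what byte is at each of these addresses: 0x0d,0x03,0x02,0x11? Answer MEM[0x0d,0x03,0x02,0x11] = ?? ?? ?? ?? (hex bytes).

MEM[0x0d,0x03,0x02,0x11] = c2 87 8b 5d

  after D0: wrote 2B at 0x00 = 4511
  after D1: wrote 5B at 0x03 = 878fa202e3
  after D2: wrote 3B at 0x01 = c28b87
  after D3: wrote 3B at 0x0d = c28b87
query mem[0x0d]=0xc2, mem[0x03]=0x87, mem[0x02]=0x8b, mem[0x11]=0x5d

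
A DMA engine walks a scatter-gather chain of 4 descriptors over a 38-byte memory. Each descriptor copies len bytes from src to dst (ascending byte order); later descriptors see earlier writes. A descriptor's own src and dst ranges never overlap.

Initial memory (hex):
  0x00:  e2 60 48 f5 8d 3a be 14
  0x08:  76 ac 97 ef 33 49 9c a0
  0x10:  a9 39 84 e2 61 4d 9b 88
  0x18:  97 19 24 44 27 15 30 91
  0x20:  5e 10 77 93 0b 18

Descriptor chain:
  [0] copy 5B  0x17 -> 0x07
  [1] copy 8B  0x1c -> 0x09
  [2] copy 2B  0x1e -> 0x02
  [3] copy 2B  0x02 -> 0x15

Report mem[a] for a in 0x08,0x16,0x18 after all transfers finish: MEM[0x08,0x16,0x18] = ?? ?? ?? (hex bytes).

MEM[0x08,0x16,0x18] = 97 91 97

[0] 0x17->0x07 len=5 : 88 97 19 24 44
[1] 0x1c->0x09 len=8 : 27 15 30 91 5e 10 77 93
[2] 0x1e->0x02 len=2 : 30 91
[3] 0x02->0x15 len=2 : 30 91
query mem[0x08]=0x97, mem[0x16]=0x91, mem[0x18]=0x97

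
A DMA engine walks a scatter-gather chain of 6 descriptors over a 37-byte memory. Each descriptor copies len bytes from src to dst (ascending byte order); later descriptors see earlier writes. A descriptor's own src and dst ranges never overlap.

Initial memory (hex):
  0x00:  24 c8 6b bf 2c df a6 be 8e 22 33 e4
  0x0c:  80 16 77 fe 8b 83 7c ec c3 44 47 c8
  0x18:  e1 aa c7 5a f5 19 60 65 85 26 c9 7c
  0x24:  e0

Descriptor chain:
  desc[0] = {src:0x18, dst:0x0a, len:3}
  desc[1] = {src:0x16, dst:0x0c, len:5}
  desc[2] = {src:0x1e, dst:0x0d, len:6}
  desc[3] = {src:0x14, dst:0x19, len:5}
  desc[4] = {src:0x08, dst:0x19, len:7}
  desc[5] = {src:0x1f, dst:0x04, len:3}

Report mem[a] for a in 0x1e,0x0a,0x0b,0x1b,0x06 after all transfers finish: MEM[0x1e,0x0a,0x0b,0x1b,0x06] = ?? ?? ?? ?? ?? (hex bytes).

MEM[0x1e,0x0a,0x0b,0x1b,0x06] = 60 e1 aa e1 26

[0] 0x18->0x0a len=3 : e1 aa c7
[1] 0x16->0x0c len=5 : 47 c8 e1 aa c7
[2] 0x1e->0x0d len=6 : 60 65 85 26 c9 7c
[3] 0x14->0x19 len=5 : c3 44 47 c8 e1
[4] 0x08->0x19 len=7 : 8e 22 e1 aa 47 60 65
[5] 0x1f->0x04 len=3 : 65 85 26
query mem[0x1e]=0x60, mem[0x0a]=0xe1, mem[0x0b]=0xaa, mem[0x1b]=0xe1, mem[0x06]=0x26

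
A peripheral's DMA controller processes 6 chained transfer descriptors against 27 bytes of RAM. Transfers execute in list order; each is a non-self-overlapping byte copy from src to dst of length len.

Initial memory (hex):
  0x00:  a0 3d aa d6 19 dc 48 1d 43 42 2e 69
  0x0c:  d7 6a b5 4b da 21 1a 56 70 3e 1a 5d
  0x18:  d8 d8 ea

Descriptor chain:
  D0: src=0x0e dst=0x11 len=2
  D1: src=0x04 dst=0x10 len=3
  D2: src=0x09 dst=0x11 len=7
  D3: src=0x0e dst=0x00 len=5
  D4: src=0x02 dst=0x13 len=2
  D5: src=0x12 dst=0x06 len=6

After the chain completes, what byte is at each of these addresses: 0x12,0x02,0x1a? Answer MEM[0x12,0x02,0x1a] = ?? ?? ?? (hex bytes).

MEM[0x12,0x02,0x1a] = 2e 19 ea

D0: mem[0x11..0x12] <- [b5 4b]
D1: mem[0x10..0x12] <- [19 dc 48]
D2: mem[0x11..0x17] <- [42 2e 69 d7 6a b5 4b]
D3: mem[0x00..0x04] <- [b5 4b 19 42 2e]
D4: mem[0x13..0x14] <- [19 42]
D5: mem[0x06..0x0b] <- [2e 19 42 6a b5 4b]
query mem[0x12]=0x2e, mem[0x02]=0x19, mem[0x1a]=0xea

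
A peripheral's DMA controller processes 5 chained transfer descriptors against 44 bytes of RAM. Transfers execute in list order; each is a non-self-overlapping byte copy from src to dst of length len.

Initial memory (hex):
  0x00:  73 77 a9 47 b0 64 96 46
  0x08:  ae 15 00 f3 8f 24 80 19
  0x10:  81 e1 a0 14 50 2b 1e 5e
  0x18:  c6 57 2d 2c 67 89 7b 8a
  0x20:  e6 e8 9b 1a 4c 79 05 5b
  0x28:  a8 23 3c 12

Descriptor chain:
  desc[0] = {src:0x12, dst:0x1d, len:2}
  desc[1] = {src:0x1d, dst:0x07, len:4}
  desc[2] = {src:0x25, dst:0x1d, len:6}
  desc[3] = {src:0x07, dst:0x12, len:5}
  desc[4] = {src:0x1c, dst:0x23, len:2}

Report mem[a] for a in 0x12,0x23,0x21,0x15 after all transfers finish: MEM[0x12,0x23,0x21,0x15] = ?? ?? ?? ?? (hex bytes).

MEM[0x12,0x23,0x21,0x15] = a0 67 23 e6

  after D0: wrote 2B at 0x1d = a014
  after D1: wrote 4B at 0x07 = a0148ae6
  after D2: wrote 6B at 0x1d = 79055ba8233c
  after D3: wrote 5B at 0x12 = a0148ae6f3
  after D4: wrote 2B at 0x23 = 6779
query mem[0x12]=0xa0, mem[0x23]=0x67, mem[0x21]=0x23, mem[0x15]=0xe6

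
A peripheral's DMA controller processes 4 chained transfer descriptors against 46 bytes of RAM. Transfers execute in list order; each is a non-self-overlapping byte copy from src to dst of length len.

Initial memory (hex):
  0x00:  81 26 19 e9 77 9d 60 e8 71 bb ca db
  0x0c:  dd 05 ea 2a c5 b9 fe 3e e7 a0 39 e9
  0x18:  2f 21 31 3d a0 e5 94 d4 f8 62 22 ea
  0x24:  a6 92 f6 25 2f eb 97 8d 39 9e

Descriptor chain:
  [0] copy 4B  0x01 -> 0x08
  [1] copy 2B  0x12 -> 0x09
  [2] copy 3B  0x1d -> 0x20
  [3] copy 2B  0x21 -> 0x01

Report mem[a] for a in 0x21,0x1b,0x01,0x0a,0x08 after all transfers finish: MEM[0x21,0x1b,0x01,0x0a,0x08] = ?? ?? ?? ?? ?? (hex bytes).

#0 dst[0x08+4] := {0x26,0x19,0xe9,0x77}
#1 dst[0x09+2] := {0xfe,0x3e}
#2 dst[0x20+3] := {0xe5,0x94,0xd4}
#3 dst[0x01+2] := {0x94,0xd4}
query mem[0x21]=0x94, mem[0x1b]=0x3d, mem[0x01]=0x94, mem[0x0a]=0x3e, mem[0x08]=0x26

MEM[0x21,0x1b,0x01,0x0a,0x08] = 94 3d 94 3e 26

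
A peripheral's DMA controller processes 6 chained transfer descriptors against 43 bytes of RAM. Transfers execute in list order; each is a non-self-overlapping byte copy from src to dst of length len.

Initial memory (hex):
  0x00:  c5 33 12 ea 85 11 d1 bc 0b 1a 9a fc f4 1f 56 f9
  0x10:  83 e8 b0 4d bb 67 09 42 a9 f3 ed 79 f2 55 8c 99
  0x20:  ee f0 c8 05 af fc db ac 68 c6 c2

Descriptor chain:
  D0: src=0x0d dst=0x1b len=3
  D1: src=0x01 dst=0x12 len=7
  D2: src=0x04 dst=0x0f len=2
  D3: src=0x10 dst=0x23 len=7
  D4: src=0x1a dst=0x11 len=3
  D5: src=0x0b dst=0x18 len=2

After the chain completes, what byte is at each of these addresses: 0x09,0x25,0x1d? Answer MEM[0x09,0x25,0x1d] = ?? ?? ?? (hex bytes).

#0 dst[0x1b+3] := {0x1f,0x56,0xf9}
#1 dst[0x12+7] := {0x33,0x12,0xea,0x85,0x11,0xd1,0xbc}
#2 dst[0x0f+2] := {0x85,0x11}
#3 dst[0x23+7] := {0x11,0xe8,0x33,0x12,0xea,0x85,0x11}
#4 dst[0x11+3] := {0xed,0x1f,0x56}
#5 dst[0x18+2] := {0xfc,0xf4}
query mem[0x09]=0x1a, mem[0x25]=0x33, mem[0x1d]=0xf9

MEM[0x09,0x25,0x1d] = 1a 33 f9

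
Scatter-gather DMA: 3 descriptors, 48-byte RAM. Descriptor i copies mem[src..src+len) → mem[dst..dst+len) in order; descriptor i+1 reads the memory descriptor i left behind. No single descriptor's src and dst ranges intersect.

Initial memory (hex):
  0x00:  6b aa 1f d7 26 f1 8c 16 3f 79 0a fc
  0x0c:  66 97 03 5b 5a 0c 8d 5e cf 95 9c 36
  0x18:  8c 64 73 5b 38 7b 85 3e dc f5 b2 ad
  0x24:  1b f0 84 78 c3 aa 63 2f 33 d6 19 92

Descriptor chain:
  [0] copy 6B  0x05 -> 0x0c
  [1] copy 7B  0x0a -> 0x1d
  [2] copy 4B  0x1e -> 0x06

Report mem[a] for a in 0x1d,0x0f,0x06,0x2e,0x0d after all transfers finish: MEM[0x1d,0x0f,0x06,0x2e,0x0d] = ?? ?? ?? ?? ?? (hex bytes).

D0: mem[0x0c..0x11] <- [f1 8c 16 3f 79 0a]
D1: mem[0x1d..0x23] <- [0a fc f1 8c 16 3f 79]
D2: mem[0x06..0x09] <- [fc f1 8c 16]
query mem[0x1d]=0x0a, mem[0x0f]=0x3f, mem[0x06]=0xfc, mem[0x2e]=0x19, mem[0x0d]=0x8c

MEM[0x1d,0x0f,0x06,0x2e,0x0d] = 0a 3f fc 19 8c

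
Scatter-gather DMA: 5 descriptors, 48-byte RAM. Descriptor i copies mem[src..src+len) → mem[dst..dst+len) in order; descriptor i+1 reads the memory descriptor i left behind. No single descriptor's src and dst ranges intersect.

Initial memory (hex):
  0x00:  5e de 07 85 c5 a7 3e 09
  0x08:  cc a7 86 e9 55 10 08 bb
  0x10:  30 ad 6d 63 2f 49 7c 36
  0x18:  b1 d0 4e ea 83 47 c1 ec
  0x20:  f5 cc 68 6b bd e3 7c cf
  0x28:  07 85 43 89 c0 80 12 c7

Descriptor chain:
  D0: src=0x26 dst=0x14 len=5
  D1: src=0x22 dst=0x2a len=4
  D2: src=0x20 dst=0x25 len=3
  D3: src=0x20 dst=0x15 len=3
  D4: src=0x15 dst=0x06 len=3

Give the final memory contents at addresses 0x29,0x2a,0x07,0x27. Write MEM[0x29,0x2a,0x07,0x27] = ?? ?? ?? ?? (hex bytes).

D0: mem[0x14..0x18] <- [7c cf 07 85 43]
D1: mem[0x2a..0x2d] <- [68 6b bd e3]
D2: mem[0x25..0x27] <- [f5 cc 68]
D3: mem[0x15..0x17] <- [f5 cc 68]
D4: mem[0x06..0x08] <- [f5 cc 68]
query mem[0x29]=0x85, mem[0x2a]=0x68, mem[0x07]=0xcc, mem[0x27]=0x68

MEM[0x29,0x2a,0x07,0x27] = 85 68 cc 68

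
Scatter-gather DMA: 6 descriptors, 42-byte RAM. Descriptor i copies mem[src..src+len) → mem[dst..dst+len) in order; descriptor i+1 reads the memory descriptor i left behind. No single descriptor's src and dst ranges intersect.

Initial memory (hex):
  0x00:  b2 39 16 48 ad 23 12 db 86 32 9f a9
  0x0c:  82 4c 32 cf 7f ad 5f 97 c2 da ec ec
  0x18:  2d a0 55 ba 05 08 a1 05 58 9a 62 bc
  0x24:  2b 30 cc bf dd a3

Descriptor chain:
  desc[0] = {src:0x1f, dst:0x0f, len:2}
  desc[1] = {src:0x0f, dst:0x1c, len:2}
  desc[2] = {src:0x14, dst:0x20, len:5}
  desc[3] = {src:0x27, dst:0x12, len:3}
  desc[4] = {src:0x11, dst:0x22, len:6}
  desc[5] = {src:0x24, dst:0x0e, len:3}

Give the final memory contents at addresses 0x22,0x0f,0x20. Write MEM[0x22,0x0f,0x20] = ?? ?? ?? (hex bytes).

MEM[0x22,0x0f,0x20] = ad a3 c2

  after D0: wrote 2B at 0x0f = 0558
  after D1: wrote 2B at 0x1c = 0558
  after D2: wrote 5B at 0x20 = c2daecec2d
  after D3: wrote 3B at 0x12 = bfdda3
  after D4: wrote 6B at 0x22 = adbfdda3daec
  after D5: wrote 3B at 0x0e = dda3da
query mem[0x22]=0xad, mem[0x0f]=0xa3, mem[0x20]=0xc2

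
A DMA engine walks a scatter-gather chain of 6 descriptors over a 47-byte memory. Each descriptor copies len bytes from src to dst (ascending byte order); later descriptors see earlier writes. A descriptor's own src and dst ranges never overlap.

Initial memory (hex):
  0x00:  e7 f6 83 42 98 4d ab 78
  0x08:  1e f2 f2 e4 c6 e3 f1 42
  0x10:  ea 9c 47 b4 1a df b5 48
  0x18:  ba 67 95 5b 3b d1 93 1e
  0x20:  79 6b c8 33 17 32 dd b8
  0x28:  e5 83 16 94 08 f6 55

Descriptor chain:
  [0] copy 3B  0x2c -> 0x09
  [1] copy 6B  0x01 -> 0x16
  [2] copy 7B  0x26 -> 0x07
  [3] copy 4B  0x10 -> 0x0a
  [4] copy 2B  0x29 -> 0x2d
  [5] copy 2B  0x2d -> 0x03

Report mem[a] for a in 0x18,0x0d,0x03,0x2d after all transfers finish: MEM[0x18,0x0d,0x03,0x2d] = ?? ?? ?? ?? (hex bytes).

MEM[0x18,0x0d,0x03,0x2d] = 42 b4 83 83

[0] 0x2c->0x09 len=3 : 08 f6 55
[1] 0x01->0x16 len=6 : f6 83 42 98 4d ab
[2] 0x26->0x07 len=7 : dd b8 e5 83 16 94 08
[3] 0x10->0x0a len=4 : ea 9c 47 b4
[4] 0x29->0x2d len=2 : 83 16
[5] 0x2d->0x03 len=2 : 83 16
query mem[0x18]=0x42, mem[0x0d]=0xb4, mem[0x03]=0x83, mem[0x2d]=0x83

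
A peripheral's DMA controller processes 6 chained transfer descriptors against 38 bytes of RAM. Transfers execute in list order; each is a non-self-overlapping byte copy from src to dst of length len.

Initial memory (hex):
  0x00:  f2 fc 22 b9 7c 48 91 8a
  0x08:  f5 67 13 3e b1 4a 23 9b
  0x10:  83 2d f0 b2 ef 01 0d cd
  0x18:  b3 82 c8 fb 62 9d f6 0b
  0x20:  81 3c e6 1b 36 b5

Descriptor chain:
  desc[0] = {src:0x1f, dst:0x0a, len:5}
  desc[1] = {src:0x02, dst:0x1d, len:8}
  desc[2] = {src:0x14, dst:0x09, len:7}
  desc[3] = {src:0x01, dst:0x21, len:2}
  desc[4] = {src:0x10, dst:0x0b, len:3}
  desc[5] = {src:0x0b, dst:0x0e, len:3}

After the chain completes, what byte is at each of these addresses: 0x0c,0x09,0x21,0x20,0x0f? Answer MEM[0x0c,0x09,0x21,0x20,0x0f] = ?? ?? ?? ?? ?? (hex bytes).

MEM[0x0c,0x09,0x21,0x20,0x0f] = 2d ef fc 48 2d

#0 dst[0x0a+5] := {0x0b,0x81,0x3c,0xe6,0x1b}
#1 dst[0x1d+8] := {0x22,0xb9,0x7c,0x48,0x91,0x8a,0xf5,0x67}
#2 dst[0x09+7] := {0xef,0x01,0x0d,0xcd,0xb3,0x82,0xc8}
#3 dst[0x21+2] := {0xfc,0x22}
#4 dst[0x0b+3] := {0x83,0x2d,0xf0}
#5 dst[0x0e+3] := {0x83,0x2d,0xf0}
query mem[0x0c]=0x2d, mem[0x09]=0xef, mem[0x21]=0xfc, mem[0x20]=0x48, mem[0x0f]=0x2d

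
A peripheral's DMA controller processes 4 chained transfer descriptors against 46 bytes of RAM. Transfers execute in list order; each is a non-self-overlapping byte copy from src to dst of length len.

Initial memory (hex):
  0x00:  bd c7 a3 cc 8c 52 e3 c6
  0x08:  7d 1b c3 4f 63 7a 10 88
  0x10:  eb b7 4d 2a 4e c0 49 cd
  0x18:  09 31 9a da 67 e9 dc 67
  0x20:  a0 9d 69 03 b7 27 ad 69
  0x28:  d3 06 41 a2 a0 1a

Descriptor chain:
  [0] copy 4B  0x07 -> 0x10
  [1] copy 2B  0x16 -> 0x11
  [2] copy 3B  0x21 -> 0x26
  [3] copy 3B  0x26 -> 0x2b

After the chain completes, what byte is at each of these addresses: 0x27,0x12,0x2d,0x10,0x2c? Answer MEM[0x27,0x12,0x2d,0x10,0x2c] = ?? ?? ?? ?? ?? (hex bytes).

#0 dst[0x10+4] := {0xc6,0x7d,0x1b,0xc3}
#1 dst[0x11+2] := {0x49,0xcd}
#2 dst[0x26+3] := {0x9d,0x69,0x03}
#3 dst[0x2b+3] := {0x9d,0x69,0x03}
query mem[0x27]=0x69, mem[0x12]=0xcd, mem[0x2d]=0x03, mem[0x10]=0xc6, mem[0x2c]=0x69

MEM[0x27,0x12,0x2d,0x10,0x2c] = 69 cd 03 c6 69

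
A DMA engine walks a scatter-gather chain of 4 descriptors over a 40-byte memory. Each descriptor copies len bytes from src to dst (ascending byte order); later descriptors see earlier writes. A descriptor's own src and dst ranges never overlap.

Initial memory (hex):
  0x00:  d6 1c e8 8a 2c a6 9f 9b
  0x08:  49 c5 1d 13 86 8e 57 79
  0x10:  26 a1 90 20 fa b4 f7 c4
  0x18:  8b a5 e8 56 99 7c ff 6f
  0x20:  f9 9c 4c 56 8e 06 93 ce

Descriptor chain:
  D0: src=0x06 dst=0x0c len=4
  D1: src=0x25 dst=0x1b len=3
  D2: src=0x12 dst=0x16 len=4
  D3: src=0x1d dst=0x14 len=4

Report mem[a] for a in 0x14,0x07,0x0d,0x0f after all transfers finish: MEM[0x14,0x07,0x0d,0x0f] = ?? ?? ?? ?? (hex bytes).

MEM[0x14,0x07,0x0d,0x0f] = ce 9b 9b c5

[0] 0x06->0x0c len=4 : 9f 9b 49 c5
[1] 0x25->0x1b len=3 : 06 93 ce
[2] 0x12->0x16 len=4 : 90 20 fa b4
[3] 0x1d->0x14 len=4 : ce ff 6f f9
query mem[0x14]=0xce, mem[0x07]=0x9b, mem[0x0d]=0x9b, mem[0x0f]=0xc5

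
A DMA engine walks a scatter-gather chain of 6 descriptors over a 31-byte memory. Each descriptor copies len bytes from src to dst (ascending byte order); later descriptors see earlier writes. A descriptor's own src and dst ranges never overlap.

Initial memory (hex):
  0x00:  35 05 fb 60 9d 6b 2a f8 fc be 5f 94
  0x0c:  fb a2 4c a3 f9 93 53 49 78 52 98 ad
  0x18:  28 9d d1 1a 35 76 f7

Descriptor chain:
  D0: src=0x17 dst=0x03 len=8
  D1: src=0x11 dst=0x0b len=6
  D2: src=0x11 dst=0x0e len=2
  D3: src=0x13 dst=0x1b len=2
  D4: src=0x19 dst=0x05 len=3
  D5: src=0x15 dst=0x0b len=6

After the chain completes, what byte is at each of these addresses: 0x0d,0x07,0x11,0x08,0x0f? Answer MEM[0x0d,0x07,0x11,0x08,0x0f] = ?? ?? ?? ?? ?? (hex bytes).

  after D0: wrote 8B at 0x03 = ad289dd11a3576f7
  after D1: wrote 6B at 0x0b = 935349785298
  after D2: wrote 2B at 0x0e = 9353
  after D3: wrote 2B at 0x1b = 4978
  after D4: wrote 3B at 0x05 = 9dd149
  after D5: wrote 6B at 0x0b = 5298ad289dd1
query mem[0x0d]=0xad, mem[0x07]=0x49, mem[0x11]=0x93, mem[0x08]=0x35, mem[0x0f]=0x9d

MEM[0x0d,0x07,0x11,0x08,0x0f] = ad 49 93 35 9d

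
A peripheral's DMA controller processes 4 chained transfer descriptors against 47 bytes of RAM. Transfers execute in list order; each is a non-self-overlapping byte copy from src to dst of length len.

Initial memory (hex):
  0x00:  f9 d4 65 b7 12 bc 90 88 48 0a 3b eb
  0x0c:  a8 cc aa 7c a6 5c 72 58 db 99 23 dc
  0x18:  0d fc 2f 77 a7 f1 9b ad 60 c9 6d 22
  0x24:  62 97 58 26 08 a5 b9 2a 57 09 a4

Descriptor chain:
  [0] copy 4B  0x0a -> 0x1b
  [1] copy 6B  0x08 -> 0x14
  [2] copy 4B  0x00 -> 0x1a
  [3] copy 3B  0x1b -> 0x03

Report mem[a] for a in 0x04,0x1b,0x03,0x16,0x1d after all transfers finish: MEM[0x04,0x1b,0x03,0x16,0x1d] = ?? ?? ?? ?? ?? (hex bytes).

MEM[0x04,0x1b,0x03,0x16,0x1d] = 65 d4 d4 3b b7

#0 dst[0x1b+4] := {0x3b,0xeb,0xa8,0xcc}
#1 dst[0x14+6] := {0x48,0x0a,0x3b,0xeb,0xa8,0xcc}
#2 dst[0x1a+4] := {0xf9,0xd4,0x65,0xb7}
#3 dst[0x03+3] := {0xd4,0x65,0xb7}
query mem[0x04]=0x65, mem[0x1b]=0xd4, mem[0x03]=0xd4, mem[0x16]=0x3b, mem[0x1d]=0xb7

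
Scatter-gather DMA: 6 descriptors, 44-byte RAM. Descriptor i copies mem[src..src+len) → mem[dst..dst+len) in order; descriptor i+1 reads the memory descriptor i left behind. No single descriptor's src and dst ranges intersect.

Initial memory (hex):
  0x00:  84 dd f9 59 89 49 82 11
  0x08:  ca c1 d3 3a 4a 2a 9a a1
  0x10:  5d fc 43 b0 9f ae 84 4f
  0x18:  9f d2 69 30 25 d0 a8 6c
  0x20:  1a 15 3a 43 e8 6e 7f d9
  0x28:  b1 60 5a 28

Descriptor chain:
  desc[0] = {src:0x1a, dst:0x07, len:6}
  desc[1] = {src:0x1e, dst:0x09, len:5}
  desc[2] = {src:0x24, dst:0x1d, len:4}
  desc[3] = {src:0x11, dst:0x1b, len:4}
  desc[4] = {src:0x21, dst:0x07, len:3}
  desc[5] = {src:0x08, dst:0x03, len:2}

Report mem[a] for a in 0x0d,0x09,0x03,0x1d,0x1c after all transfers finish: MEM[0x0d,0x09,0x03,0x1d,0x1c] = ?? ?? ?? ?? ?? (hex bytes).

MEM[0x0d,0x09,0x03,0x1d,0x1c] = 3a 43 3a b0 43

[0] 0x1a->0x07 len=6 : 69 30 25 d0 a8 6c
[1] 0x1e->0x09 len=5 : a8 6c 1a 15 3a
[2] 0x24->0x1d len=4 : e8 6e 7f d9
[3] 0x11->0x1b len=4 : fc 43 b0 9f
[4] 0x21->0x07 len=3 : 15 3a 43
[5] 0x08->0x03 len=2 : 3a 43
query mem[0x0d]=0x3a, mem[0x09]=0x43, mem[0x03]=0x3a, mem[0x1d]=0xb0, mem[0x1c]=0x43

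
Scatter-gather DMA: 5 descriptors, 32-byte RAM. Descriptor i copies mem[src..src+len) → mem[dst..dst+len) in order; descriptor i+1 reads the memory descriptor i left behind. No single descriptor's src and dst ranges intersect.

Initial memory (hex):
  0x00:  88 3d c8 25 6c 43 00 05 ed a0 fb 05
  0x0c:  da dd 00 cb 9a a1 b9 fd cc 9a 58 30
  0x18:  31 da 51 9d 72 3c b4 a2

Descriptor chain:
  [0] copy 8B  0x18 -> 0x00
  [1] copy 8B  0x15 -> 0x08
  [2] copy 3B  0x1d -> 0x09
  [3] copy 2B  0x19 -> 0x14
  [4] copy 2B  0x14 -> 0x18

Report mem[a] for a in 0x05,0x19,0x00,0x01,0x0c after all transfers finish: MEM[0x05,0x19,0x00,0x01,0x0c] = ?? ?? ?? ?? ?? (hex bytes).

MEM[0x05,0x19,0x00,0x01,0x0c] = 3c 51 31 da da

D0: mem[0x00..0x07] <- [31 da 51 9d 72 3c b4 a2]
D1: mem[0x08..0x0f] <- [9a 58 30 31 da 51 9d 72]
D2: mem[0x09..0x0b] <- [3c b4 a2]
D3: mem[0x14..0x15] <- [da 51]
D4: mem[0x18..0x19] <- [da 51]
query mem[0x05]=0x3c, mem[0x19]=0x51, mem[0x00]=0x31, mem[0x01]=0xda, mem[0x0c]=0xda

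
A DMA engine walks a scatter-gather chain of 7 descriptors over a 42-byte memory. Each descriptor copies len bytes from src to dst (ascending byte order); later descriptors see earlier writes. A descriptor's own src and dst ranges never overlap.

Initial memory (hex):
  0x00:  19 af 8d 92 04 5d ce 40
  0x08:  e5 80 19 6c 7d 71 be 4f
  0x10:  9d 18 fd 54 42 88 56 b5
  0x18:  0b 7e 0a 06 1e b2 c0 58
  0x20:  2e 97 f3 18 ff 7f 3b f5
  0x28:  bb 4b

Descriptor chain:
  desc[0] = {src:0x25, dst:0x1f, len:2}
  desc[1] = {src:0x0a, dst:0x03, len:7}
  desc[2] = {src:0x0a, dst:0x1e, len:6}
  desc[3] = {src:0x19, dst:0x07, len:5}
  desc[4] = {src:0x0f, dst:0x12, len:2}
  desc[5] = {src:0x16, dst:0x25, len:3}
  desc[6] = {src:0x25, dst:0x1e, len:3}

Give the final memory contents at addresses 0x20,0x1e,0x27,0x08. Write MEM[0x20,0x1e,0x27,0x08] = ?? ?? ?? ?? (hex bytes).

  after D0: wrote 2B at 0x1f = 7f3b
  after D1: wrote 7B at 0x03 = 196c7d71be4f9d
  after D2: wrote 6B at 0x1e = 196c7d71be4f
  after D3: wrote 5B at 0x07 = 7e0a061eb2
  after D4: wrote 2B at 0x12 = 4f9d
  after D5: wrote 3B at 0x25 = 56b50b
  after D6: wrote 3B at 0x1e = 56b50b
query mem[0x20]=0x0b, mem[0x1e]=0x56, mem[0x27]=0x0b, mem[0x08]=0x0a

MEM[0x20,0x1e,0x27,0x08] = 0b 56 0b 0a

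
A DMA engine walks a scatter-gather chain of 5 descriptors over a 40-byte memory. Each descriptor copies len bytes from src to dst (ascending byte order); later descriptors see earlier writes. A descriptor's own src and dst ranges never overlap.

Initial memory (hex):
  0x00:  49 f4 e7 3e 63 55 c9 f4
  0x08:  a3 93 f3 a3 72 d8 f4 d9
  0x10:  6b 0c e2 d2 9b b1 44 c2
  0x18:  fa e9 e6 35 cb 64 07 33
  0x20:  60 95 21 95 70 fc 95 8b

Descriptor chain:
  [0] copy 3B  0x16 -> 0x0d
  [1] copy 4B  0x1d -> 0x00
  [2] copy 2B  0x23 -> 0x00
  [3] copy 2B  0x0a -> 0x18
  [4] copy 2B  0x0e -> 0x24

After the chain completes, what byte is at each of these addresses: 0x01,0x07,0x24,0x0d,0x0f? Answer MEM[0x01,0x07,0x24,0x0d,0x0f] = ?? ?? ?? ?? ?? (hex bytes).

MEM[0x01,0x07,0x24,0x0d,0x0f] = 70 f4 c2 44 fa

D0: mem[0x0d..0x0f] <- [44 c2 fa]
D1: mem[0x00..0x03] <- [64 07 33 60]
D2: mem[0x00..0x01] <- [95 70]
D3: mem[0x18..0x19] <- [f3 a3]
D4: mem[0x24..0x25] <- [c2 fa]
query mem[0x01]=0x70, mem[0x07]=0xf4, mem[0x24]=0xc2, mem[0x0d]=0x44, mem[0x0f]=0xfa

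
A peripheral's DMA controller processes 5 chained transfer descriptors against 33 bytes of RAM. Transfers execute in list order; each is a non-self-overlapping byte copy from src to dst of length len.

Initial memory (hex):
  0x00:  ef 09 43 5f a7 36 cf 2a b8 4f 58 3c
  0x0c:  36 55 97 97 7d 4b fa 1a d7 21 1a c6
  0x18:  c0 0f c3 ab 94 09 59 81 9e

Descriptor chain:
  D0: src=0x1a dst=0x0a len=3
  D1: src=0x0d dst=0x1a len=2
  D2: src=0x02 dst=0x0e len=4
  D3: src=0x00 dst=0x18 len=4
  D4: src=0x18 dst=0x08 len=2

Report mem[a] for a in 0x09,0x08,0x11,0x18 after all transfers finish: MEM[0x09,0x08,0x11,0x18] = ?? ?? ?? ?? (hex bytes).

MEM[0x09,0x08,0x11,0x18] = 09 ef 36 ef

#0 dst[0x0a+3] := {0xc3,0xab,0x94}
#1 dst[0x1a+2] := {0x55,0x97}
#2 dst[0x0e+4] := {0x43,0x5f,0xa7,0x36}
#3 dst[0x18+4] := {0xef,0x09,0x43,0x5f}
#4 dst[0x08+2] := {0xef,0x09}
query mem[0x09]=0x09, mem[0x08]=0xef, mem[0x11]=0x36, mem[0x18]=0xef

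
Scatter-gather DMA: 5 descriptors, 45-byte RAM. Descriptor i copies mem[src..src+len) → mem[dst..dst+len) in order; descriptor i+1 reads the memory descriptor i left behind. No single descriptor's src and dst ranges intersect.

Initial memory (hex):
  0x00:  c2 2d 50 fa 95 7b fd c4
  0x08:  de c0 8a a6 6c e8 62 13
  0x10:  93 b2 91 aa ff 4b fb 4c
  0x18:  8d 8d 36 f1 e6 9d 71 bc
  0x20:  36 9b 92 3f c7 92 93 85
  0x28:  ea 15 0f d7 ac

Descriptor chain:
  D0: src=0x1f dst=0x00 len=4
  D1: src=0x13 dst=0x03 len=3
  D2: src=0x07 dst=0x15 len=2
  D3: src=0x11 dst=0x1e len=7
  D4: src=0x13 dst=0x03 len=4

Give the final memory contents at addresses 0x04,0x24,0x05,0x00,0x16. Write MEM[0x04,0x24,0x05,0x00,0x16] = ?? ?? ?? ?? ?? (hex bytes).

MEM[0x04,0x24,0x05,0x00,0x16] = ff 4c c4 bc de

D0: mem[0x00..0x03] <- [bc 36 9b 92]
D1: mem[0x03..0x05] <- [aa ff 4b]
D2: mem[0x15..0x16] <- [c4 de]
D3: mem[0x1e..0x24] <- [b2 91 aa ff c4 de 4c]
D4: mem[0x03..0x06] <- [aa ff c4 de]
query mem[0x04]=0xff, mem[0x24]=0x4c, mem[0x05]=0xc4, mem[0x00]=0xbc, mem[0x16]=0xde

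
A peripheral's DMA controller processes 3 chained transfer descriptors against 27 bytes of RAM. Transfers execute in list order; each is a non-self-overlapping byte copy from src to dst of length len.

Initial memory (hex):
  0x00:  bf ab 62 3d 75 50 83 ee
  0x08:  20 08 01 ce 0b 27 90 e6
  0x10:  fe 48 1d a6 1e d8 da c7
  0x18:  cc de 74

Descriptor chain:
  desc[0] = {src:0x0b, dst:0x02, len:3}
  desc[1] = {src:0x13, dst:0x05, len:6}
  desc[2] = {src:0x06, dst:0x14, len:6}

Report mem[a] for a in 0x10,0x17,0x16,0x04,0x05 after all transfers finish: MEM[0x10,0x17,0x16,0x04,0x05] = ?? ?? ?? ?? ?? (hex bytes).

MEM[0x10,0x17,0x16,0x04,0x05] = fe c7 da 27 a6

[0] 0x0b->0x02 len=3 : ce 0b 27
[1] 0x13->0x05 len=6 : a6 1e d8 da c7 cc
[2] 0x06->0x14 len=6 : 1e d8 da c7 cc ce
query mem[0x10]=0xfe, mem[0x17]=0xc7, mem[0x16]=0xda, mem[0x04]=0x27, mem[0x05]=0xa6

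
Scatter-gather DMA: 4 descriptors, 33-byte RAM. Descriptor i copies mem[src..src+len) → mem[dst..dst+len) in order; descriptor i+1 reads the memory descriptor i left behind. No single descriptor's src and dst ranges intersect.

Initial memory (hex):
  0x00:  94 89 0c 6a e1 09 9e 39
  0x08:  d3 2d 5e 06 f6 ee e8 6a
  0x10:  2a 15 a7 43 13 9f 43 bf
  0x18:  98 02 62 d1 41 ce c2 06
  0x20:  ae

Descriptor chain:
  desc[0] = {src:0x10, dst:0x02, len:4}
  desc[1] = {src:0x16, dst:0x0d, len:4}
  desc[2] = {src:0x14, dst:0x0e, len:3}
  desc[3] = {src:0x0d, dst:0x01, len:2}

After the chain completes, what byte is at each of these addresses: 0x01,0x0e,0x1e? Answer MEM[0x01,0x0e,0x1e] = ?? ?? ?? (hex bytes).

MEM[0x01,0x0e,0x1e] = 43 13 c2

  after D0: wrote 4B at 0x02 = 2a15a743
  after D1: wrote 4B at 0x0d = 43bf9802
  after D2: wrote 3B at 0x0e = 139f43
  after D3: wrote 2B at 0x01 = 4313
query mem[0x01]=0x43, mem[0x0e]=0x13, mem[0x1e]=0xc2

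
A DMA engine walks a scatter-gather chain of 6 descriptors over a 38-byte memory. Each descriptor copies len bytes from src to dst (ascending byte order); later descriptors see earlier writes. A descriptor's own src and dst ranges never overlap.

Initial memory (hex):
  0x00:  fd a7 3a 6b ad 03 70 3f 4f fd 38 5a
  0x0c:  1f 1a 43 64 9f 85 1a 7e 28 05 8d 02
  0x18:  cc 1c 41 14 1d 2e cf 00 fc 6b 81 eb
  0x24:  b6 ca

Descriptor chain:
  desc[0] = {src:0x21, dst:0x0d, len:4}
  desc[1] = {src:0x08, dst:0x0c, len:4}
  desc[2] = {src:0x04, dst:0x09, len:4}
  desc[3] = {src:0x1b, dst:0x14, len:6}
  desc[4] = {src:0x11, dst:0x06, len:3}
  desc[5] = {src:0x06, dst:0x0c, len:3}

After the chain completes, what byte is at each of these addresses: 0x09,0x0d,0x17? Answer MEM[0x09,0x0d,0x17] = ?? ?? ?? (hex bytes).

MEM[0x09,0x0d,0x17] = ad 1a cf

[0] 0x21->0x0d len=4 : 6b 81 eb b6
[1] 0x08->0x0c len=4 : 4f fd 38 5a
[2] 0x04->0x09 len=4 : ad 03 70 3f
[3] 0x1b->0x14 len=6 : 14 1d 2e cf 00 fc
[4] 0x11->0x06 len=3 : 85 1a 7e
[5] 0x06->0x0c len=3 : 85 1a 7e
query mem[0x09]=0xad, mem[0x0d]=0x1a, mem[0x17]=0xcf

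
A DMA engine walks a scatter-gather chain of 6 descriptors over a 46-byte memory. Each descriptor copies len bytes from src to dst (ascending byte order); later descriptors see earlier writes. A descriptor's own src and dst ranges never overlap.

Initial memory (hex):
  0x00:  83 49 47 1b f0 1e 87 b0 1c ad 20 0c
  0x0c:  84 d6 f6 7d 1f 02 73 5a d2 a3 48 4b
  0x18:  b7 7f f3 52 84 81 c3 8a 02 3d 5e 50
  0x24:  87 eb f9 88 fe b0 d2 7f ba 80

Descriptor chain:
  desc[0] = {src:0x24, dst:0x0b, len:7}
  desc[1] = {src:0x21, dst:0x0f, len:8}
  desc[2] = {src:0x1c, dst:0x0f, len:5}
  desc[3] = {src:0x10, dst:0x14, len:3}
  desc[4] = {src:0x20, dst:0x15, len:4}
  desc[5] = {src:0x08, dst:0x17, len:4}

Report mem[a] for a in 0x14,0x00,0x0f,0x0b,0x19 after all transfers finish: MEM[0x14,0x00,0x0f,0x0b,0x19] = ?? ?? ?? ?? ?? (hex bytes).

MEM[0x14,0x00,0x0f,0x0b,0x19] = 81 83 84 87 20

  after D0: wrote 7B at 0x0b = 87ebf988feb0d2
  after D1: wrote 8B at 0x0f = 3d5e5087ebf988fe
  after D2: wrote 5B at 0x0f = 8481c38a02
  after D3: wrote 3B at 0x14 = 81c38a
  after D4: wrote 4B at 0x15 = 023d5e50
  after D5: wrote 4B at 0x17 = 1cad2087
query mem[0x14]=0x81, mem[0x00]=0x83, mem[0x0f]=0x84, mem[0x0b]=0x87, mem[0x19]=0x20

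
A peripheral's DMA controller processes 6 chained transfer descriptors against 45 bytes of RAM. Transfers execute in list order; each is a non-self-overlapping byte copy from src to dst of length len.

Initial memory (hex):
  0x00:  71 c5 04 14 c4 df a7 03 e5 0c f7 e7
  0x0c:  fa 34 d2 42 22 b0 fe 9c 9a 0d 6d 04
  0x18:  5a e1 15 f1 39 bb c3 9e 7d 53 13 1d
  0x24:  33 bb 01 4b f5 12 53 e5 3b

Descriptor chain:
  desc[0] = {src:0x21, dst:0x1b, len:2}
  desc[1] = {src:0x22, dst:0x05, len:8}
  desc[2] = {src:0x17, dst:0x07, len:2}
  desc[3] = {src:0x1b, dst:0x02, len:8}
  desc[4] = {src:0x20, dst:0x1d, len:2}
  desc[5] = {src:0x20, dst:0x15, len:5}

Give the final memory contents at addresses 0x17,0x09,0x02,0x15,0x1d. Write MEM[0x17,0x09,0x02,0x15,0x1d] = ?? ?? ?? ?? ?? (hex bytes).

MEM[0x17,0x09,0x02,0x15,0x1d] = 13 13 53 7d 7d

  after D0: wrote 2B at 0x1b = 5313
  after D1: wrote 8B at 0x05 = 131d33bb014bf512
  after D2: wrote 2B at 0x07 = 045a
  after D3: wrote 8B at 0x02 = 5313bbc39e7d5313
  after D4: wrote 2B at 0x1d = 7d53
  after D5: wrote 5B at 0x15 = 7d53131d33
query mem[0x17]=0x13, mem[0x09]=0x13, mem[0x02]=0x53, mem[0x15]=0x7d, mem[0x1d]=0x7d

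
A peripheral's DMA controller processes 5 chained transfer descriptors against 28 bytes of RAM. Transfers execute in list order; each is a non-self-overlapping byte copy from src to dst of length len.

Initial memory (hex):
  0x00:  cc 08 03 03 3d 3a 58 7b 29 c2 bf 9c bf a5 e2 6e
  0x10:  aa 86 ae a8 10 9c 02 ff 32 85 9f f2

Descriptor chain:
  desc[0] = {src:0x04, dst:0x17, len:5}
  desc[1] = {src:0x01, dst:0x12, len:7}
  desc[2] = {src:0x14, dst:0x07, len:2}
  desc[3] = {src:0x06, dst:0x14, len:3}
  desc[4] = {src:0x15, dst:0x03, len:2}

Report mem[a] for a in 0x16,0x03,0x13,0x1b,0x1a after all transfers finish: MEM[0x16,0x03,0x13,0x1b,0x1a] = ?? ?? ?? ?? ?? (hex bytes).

MEM[0x16,0x03,0x13,0x1b,0x1a] = 3d 03 03 29 7b

[0] 0x04->0x17 len=5 : 3d 3a 58 7b 29
[1] 0x01->0x12 len=7 : 08 03 03 3d 3a 58 7b
[2] 0x14->0x07 len=2 : 03 3d
[3] 0x06->0x14 len=3 : 58 03 3d
[4] 0x15->0x03 len=2 : 03 3d
query mem[0x16]=0x3d, mem[0x03]=0x03, mem[0x13]=0x03, mem[0x1b]=0x29, mem[0x1a]=0x7b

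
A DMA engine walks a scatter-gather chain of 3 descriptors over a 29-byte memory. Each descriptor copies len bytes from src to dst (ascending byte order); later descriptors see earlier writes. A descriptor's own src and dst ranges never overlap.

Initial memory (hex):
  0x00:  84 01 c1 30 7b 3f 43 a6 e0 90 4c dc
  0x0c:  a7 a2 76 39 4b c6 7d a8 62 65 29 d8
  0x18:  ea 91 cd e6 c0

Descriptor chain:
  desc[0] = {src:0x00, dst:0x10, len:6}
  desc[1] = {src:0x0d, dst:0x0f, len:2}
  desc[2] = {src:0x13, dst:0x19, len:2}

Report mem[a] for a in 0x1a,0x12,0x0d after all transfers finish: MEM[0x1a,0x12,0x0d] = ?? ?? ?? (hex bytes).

MEM[0x1a,0x12,0x0d] = 7b c1 a2

[0] 0x00->0x10 len=6 : 84 01 c1 30 7b 3f
[1] 0x0d->0x0f len=2 : a2 76
[2] 0x13->0x19 len=2 : 30 7b
query mem[0x1a]=0x7b, mem[0x12]=0xc1, mem[0x0d]=0xa2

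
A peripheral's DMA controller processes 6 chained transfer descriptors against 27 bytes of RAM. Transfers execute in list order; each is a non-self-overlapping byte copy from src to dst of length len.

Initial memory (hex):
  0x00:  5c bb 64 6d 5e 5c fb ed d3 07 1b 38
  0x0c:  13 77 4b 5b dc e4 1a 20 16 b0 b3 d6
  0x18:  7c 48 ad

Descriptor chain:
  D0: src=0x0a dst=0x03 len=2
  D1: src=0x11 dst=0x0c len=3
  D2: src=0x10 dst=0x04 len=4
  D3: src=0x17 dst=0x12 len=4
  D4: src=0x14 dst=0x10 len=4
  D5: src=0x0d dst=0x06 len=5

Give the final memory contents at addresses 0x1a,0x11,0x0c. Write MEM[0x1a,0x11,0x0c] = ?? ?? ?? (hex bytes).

[0] 0x0a->0x03 len=2 : 1b 38
[1] 0x11->0x0c len=3 : e4 1a 20
[2] 0x10->0x04 len=4 : dc e4 1a 20
[3] 0x17->0x12 len=4 : d6 7c 48 ad
[4] 0x14->0x10 len=4 : 48 ad b3 d6
[5] 0x0d->0x06 len=5 : 1a 20 5b 48 ad
query mem[0x1a]=0xad, mem[0x11]=0xad, mem[0x0c]=0xe4

MEM[0x1a,0x11,0x0c] = ad ad e4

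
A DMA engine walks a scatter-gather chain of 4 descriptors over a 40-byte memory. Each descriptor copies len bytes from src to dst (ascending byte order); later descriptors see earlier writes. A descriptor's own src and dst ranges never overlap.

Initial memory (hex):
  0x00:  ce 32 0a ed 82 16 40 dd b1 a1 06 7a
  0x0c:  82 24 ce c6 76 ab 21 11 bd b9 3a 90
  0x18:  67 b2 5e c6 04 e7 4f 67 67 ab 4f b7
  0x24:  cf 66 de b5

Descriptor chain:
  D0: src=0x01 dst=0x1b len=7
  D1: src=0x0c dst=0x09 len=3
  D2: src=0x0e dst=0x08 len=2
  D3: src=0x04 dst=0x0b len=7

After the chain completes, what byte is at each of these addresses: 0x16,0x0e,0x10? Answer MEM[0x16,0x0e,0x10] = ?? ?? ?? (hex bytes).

[0] 0x01->0x1b len=7 : 32 0a ed 82 16 40 dd
[1] 0x0c->0x09 len=3 : 82 24 ce
[2] 0x0e->0x08 len=2 : ce c6
[3] 0x04->0x0b len=7 : 82 16 40 dd ce c6 24
query mem[0x16]=0x3a, mem[0x0e]=0xdd, mem[0x10]=0xc6

MEM[0x16,0x0e,0x10] = 3a dd c6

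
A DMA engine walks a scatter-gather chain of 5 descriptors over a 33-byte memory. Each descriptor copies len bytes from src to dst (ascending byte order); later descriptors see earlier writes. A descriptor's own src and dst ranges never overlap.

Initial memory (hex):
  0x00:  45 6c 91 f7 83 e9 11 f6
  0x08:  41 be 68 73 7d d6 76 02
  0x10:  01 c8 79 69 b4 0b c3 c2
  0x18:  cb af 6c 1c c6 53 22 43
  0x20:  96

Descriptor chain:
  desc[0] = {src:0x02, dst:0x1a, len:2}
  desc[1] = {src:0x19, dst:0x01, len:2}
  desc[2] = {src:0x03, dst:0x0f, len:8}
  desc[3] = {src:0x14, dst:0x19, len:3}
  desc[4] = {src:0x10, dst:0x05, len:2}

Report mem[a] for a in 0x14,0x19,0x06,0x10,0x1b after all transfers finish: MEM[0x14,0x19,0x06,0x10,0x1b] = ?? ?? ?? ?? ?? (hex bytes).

#0 dst[0x1a+2] := {0x91,0xf7}
#1 dst[0x01+2] := {0xaf,0x91}
#2 dst[0x0f+8] := {0xf7,0x83,0xe9,0x11,0xf6,0x41,0xbe,0x68}
#3 dst[0x19+3] := {0x41,0xbe,0x68}
#4 dst[0x05+2] := {0x83,0xe9}
query mem[0x14]=0x41, mem[0x19]=0x41, mem[0x06]=0xe9, mem[0x10]=0x83, mem[0x1b]=0x68

MEM[0x14,0x19,0x06,0x10,0x1b] = 41 41 e9 83 68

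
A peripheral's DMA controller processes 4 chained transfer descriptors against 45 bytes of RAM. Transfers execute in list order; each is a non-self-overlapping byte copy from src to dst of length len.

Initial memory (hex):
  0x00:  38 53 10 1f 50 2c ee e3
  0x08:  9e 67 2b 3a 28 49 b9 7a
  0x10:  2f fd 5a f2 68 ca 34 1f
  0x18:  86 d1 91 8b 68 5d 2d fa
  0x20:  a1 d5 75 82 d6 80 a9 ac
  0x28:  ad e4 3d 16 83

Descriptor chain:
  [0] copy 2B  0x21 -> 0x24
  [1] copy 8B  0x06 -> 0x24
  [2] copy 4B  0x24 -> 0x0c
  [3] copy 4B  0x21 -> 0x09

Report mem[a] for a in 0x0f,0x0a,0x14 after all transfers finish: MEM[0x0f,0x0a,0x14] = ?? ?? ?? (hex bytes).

D0: mem[0x24..0x25] <- [d5 75]
D1: mem[0x24..0x2b] <- [ee e3 9e 67 2b 3a 28 49]
D2: mem[0x0c..0x0f] <- [ee e3 9e 67]
D3: mem[0x09..0x0c] <- [d5 75 82 ee]
query mem[0x0f]=0x67, mem[0x0a]=0x75, mem[0x14]=0x68

MEM[0x0f,0x0a,0x14] = 67 75 68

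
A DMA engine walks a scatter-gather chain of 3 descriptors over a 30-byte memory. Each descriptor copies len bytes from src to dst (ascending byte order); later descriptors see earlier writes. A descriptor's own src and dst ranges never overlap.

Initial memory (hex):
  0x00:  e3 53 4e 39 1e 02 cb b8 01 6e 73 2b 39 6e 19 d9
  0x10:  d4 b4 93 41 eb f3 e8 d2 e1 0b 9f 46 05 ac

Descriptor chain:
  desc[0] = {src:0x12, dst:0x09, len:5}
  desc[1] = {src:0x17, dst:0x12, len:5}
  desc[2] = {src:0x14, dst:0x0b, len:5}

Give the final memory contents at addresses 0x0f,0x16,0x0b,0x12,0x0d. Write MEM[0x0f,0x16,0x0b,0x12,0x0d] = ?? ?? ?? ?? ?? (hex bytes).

  after D0: wrote 5B at 0x09 = 9341ebf3e8
  after D1: wrote 5B at 0x12 = d2e10b9f46
  after D2: wrote 5B at 0x0b = 0b9f46d2e1
query mem[0x0f]=0xe1, mem[0x16]=0x46, mem[0x0b]=0x0b, mem[0x12]=0xd2, mem[0x0d]=0x46

MEM[0x0f,0x16,0x0b,0x12,0x0d] = e1 46 0b d2 46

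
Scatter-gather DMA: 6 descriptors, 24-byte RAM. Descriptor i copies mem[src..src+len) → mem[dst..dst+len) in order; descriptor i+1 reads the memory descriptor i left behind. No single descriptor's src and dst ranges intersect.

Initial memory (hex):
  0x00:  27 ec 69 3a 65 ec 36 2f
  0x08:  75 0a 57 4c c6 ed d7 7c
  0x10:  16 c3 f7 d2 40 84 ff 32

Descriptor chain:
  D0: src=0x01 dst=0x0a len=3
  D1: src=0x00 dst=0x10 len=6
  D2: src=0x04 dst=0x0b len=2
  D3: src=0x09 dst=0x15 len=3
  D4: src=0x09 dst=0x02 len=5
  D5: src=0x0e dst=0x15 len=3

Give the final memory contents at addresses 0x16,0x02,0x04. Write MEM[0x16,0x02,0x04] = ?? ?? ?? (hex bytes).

[0] 0x01->0x0a len=3 : ec 69 3a
[1] 0x00->0x10 len=6 : 27 ec 69 3a 65 ec
[2] 0x04->0x0b len=2 : 65 ec
[3] 0x09->0x15 len=3 : 0a ec 65
[4] 0x09->0x02 len=5 : 0a ec 65 ec ed
[5] 0x0e->0x15 len=3 : d7 7c 27
query mem[0x16]=0x7c, mem[0x02]=0x0a, mem[0x04]=0x65

MEM[0x16,0x02,0x04] = 7c 0a 65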